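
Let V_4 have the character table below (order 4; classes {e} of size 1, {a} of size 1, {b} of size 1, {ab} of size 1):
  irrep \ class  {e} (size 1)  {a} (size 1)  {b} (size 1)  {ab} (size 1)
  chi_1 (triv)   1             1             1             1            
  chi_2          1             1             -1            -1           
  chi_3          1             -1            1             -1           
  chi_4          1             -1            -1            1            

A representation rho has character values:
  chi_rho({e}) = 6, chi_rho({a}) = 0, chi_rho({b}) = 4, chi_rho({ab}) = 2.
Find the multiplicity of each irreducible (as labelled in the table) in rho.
Multiplicities: chi_1: 3, chi_2: 0, chi_3: 2, chi_4: 1.

Justification: Use <chi_rho, chi> = (1/|G|) sum_C |C| * chi_rho(C) * conj(chi(C)) with |G| = 4 for each irreducible chi in the table:
  <chi_rho, chi_1> = (1/4)[1*(6)*conj(1) + 1*(0)*conj(1) + 1*(4)*conj(1) + 1*(2)*conj(1)]
      = (1/4)[(6) + (0) + (4) + (2)] = 12/4 = 3
  <chi_rho, chi_2> = (1/4)[1*(6)*conj(1) + 1*(0)*conj(1) + 1*(4)*conj(-1) + 1*(2)*conj(-1)]
      = (1/4)[(6) + (0) + (-4) + (-2)] = 0/4 = 0
  <chi_rho, chi_3> = (1/4)[1*(6)*conj(1) + 1*(0)*conj(-1) + 1*(4)*conj(1) + 1*(2)*conj(-1)]
      = (1/4)[(6) + (0) + (4) + (-2)] = 8/4 = 2
  <chi_rho, chi_4> = (1/4)[1*(6)*conj(1) + 1*(0)*conj(-1) + 1*(4)*conj(-1) + 1*(2)*conj(1)]
      = (1/4)[(6) + (0) + (-4) + (2)] = 4/4 = 1
Dimension check: dim(rho) = sum (mult * dim) = 3*1 + 0*1 + 2*1 + 1*1 = 6 = chi_rho(e) = 6.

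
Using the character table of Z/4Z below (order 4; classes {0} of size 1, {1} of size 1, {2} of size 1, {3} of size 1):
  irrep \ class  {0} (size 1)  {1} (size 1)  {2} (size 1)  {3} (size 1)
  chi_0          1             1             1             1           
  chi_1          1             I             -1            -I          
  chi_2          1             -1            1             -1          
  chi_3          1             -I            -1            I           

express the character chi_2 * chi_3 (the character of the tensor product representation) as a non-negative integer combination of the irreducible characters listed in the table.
chi_2 tensor chi_3 = chi_1 (all other irreducibles have multiplicity 0).

Argument: The character of a tensor product is the pointwise product (chi_2 * chi_3)(C) = chi_2(C) * chi_3(C):
  {0}: (1)*(1), {1}: (-1)*(-I), {2}: (1)*(-1), {3}: (-1)*(I)
so (chi_2 * chi_3) takes values
  {0} -> 1, {1} -> I, {2} -> -1, {3} -> -I.
Now take the inner product of this character with each irreducible chi from the table, <chi_2*chi_3, chi> = (1/4) sum_C |C| (chi_2*chi_3)(C) conj(chi(C)):
  <chi_2*chi_3, chi_0> = (1/4)[1*(1)*conj(1) + 1*(I)*conj(1) + 1*(-1)*conj(1) + 1*(-I)*conj(1)]
      = (1/4)[(1) + (I) + (-1) + (-I)] = 0/4 = 0
  <chi_2*chi_3, chi_1> = (1/4)[1*(1)*conj(1) + 1*(I)*conj(I) + 1*(-1)*conj(-1) + 1*(-I)*conj(-I)]
      = (1/4)[(1) + (1) + (1) + (1)] = 4/4 = 1
  <chi_2*chi_3, chi_2> = (1/4)[1*(1)*conj(1) + 1*(I)*conj(-1) + 1*(-1)*conj(1) + 1*(-I)*conj(-1)]
      = (1/4)[(1) + (-I) + (-1) + (I)] = 0/4 = 0
  <chi_2*chi_3, chi_3> = (1/4)[1*(1)*conj(1) + 1*(I)*conj(-I) + 1*(-1)*conj(-1) + 1*(-I)*conj(I)]
      = (1/4)[(1) + (-1) + (1) + (-1)] = 0/4 = 0
(Exp terms are combined using exp(i*s)*conj(exp(i*t)) = exp(i*(s-t)), and sums of them are collapsed using the identity that for every m > 1 the m distinct m-th roots of unity sum to 0, e.g. 1 + exp(2*I*pi/3) + exp(-2*I*pi/3) = 0.)
Hence the multiplicities are chi_1: 1. Dimension check: dim(chi_2)*dim(chi_3) = 1*1 = 1 and sum (mult * dim) = 1*1 = 1.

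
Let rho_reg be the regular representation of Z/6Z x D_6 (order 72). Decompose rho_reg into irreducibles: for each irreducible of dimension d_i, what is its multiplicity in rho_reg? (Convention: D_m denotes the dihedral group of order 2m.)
Each irreducible V_i of dimension d_i appears with multiplicity d_i, i.e. rho_reg = (direct sum over all irreducibles V_i) d_i V_i. The irreducible dimensions for Z/6Z x D_6 are 1, 1, 1, 1, 1, 1, 1, 1, 1, 1, 1, 1, 1, 1, 1, 1, 1, 1, 1, 1, 1, 1, 1, 1, 2, 2, 2, 2, 2, 2, 2, 2, 2, 2, 2, 2: 24 irreducibles of dimension 1, each with multiplicity 1; 12 irreducibles of dimension 2, each with multiplicity 2. Total dimension 24*1*1 + 12*2*2 = 72 = |G|.

Details: General theorem: in the regular representation of a finite group G, each irreducible appears with multiplicity equal to its dimension. Check: dim(rho_reg) = sum d_i^2 = 1 + 1 + 1 + 1 + 1 + 1 + 1 + 1 + 1 + 1 + 1 + 1 + 1 + 1 + 1 + 1 + 1 + 1 + 1 + 1 + 1 + 1 + 1 + 1 + 4 + 4 + 4 + 4 + 4 + 4 + 4 + 4 + 4 + 4 + 4 + 4 = 72 = |G|.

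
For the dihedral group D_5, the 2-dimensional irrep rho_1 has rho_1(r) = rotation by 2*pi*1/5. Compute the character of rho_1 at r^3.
chi_{rho_1}(r^3) = 2*cos(2*pi*1*3/5) = -sqrt(5)/2 - 1/2

Solution. rho_1(r^3) is rotation by angle 2*pi*1*3/5, whose trace is 2*cos(2*pi*1*3/5) = -sqrt(5)/2 - 1/2.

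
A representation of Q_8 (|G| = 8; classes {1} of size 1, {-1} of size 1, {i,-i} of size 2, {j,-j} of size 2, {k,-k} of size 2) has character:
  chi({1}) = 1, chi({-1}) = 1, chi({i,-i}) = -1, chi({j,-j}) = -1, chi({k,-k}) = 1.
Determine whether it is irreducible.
Irreducible: <chi, chi> = 1.

Argument: <chi, chi> = (1/|G|) sum_C |C| * |chi(C)|^2 = (1/8)[1*|1|^2 + 1*|1|^2 + 2*|-1|^2 + 2*|-1|^2 + 2*|1|^2]
  = (1/8)[(1) + (1) + (2) + (2) + (2)] = 8/8 = 1.
A character is irreducible iff <chi, chi> = 1, so this representation is irreducible.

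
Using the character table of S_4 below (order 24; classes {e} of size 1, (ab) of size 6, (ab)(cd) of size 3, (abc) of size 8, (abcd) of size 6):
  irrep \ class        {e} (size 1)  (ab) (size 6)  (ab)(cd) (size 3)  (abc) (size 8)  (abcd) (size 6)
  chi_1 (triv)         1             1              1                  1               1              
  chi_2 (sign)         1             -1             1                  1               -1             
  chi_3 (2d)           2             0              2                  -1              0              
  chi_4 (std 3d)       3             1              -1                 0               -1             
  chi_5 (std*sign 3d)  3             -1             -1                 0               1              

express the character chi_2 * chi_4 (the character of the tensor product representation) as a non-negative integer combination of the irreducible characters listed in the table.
chi_2 tensor chi_4 = chi_5 (all other irreducibles have multiplicity 0).

The character of a tensor product is the pointwise product (chi_2 * chi_4)(C) = chi_2(C) * chi_4(C):
  {e}: (1)*(3), (ab): (-1)*(1), (ab)(cd): (1)*(-1), (abc): (1)*(0), (abcd): (-1)*(-1)
so (chi_2 * chi_4) takes values
  {e} -> 3, (ab) -> -1, (ab)(cd) -> -1, (abc) -> 0, (abcd) -> 1.
Now take the inner product of this character with each irreducible chi from the table, <chi_2*chi_4, chi> = (1/24) sum_C |C| (chi_2*chi_4)(C) conj(chi(C)):
  <chi_2*chi_4, chi_1> = (1/24)[1*(3)*conj(1) + 6*(-1)*conj(1) + 3*(-1)*conj(1) + 8*(0)*conj(1) + 6*(1)*conj(1)]
      = (1/24)[(3) + (-6) + (-3) + (0) + (6)] = 0/24 = 0
  <chi_2*chi_4, chi_2> = (1/24)[1*(3)*conj(1) + 6*(-1)*conj(-1) + 3*(-1)*conj(1) + 8*(0)*conj(1) + 6*(1)*conj(-1)]
      = (1/24)[(3) + (6) + (-3) + (0) + (-6)] = 0/24 = 0
  <chi_2*chi_4, chi_3> = (1/24)[1*(3)*conj(2) + 6*(-1)*conj(0) + 3*(-1)*conj(2) + 8*(0)*conj(-1) + 6*(1)*conj(0)]
      = (1/24)[(6) + (0) + (-6) + (0) + (0)] = 0/24 = 0
  <chi_2*chi_4, chi_4> = (1/24)[1*(3)*conj(3) + 6*(-1)*conj(1) + 3*(-1)*conj(-1) + 8*(0)*conj(0) + 6*(1)*conj(-1)]
      = (1/24)[(9) + (-6) + (3) + (0) + (-6)] = 0/24 = 0
  <chi_2*chi_4, chi_5> = (1/24)[1*(3)*conj(3) + 6*(-1)*conj(-1) + 3*(-1)*conj(-1) + 8*(0)*conj(0) + 6*(1)*conj(1)]
      = (1/24)[(9) + (6) + (3) + (0) + (6)] = 24/24 = 1
Hence the multiplicities are chi_5: 1. Dimension check: dim(chi_2)*dim(chi_4) = 1*3 = 3 and sum (mult * dim) = 1*3 = 3.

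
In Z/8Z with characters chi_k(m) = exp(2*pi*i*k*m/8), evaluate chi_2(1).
chi_2(1) = zeta_8^2 = I

Explanation: chi_2(1) = zeta_8^(2*1) = zeta_8^2. Since zeta_8^8 = 1, this equals zeta_8^2 = exp(2*pi*i*2/8) = I.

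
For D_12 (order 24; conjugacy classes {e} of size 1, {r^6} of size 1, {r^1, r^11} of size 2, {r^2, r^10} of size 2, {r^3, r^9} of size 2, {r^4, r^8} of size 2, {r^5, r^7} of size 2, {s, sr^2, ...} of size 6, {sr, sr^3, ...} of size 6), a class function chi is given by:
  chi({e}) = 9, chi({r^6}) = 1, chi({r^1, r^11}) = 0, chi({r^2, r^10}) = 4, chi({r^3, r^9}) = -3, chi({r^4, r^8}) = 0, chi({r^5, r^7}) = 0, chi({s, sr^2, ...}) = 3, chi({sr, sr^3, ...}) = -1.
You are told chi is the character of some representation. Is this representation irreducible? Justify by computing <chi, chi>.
Not irreducible (reducible): <chi, chi> = 8 > 1.

Explanation: <chi, chi> = (1/|G|) sum_C |C| * |chi(C)|^2 = (1/24)[1*|9|^2 + 1*|1|^2 + 2*|0|^2 + 2*|4|^2 + 2*|-3|^2 + 2*|0|^2 + 2*|0|^2 + 6*|3|^2 + 6*|-1|^2]
  = (1/24)[(81) + (1) + (0) + (32) + (18) + (0) + (0) + (54) + (6)] = 192/24 = 8.
A character is irreducible iff <chi, chi> = 1, so this representation is reducible.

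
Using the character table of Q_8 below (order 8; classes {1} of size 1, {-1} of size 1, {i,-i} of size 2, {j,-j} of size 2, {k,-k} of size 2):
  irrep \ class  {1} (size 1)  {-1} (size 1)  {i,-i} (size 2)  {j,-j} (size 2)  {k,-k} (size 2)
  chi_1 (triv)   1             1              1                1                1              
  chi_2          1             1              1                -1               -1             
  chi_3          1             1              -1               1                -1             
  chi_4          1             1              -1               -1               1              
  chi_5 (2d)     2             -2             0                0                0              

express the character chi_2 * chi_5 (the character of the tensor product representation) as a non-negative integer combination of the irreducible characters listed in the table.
chi_2 tensor chi_5 = chi_5 (all other irreducibles have multiplicity 0).

Reasoning: The character of a tensor product is the pointwise product (chi_2 * chi_5)(C) = chi_2(C) * chi_5(C):
  {1}: (1)*(2), {-1}: (1)*(-2), {i,-i}: (1)*(0), {j,-j}: (-1)*(0), {k,-k}: (-1)*(0)
so (chi_2 * chi_5) takes values
  {1} -> 2, {-1} -> -2, {i,-i} -> 0, {j,-j} -> 0, {k,-k} -> 0.
Now take the inner product of this character with each irreducible chi from the table, <chi_2*chi_5, chi> = (1/8) sum_C |C| (chi_2*chi_5)(C) conj(chi(C)):
  <chi_2*chi_5, chi_1> = (1/8)[1*(2)*conj(1) + 1*(-2)*conj(1) + 2*(0)*conj(1) + 2*(0)*conj(1) + 2*(0)*conj(1)]
      = (1/8)[(2) + (-2) + (0) + (0) + (0)] = 0/8 = 0
  <chi_2*chi_5, chi_2> = (1/8)[1*(2)*conj(1) + 1*(-2)*conj(1) + 2*(0)*conj(1) + 2*(0)*conj(-1) + 2*(0)*conj(-1)]
      = (1/8)[(2) + (-2) + (0) + (0) + (0)] = 0/8 = 0
  <chi_2*chi_5, chi_3> = (1/8)[1*(2)*conj(1) + 1*(-2)*conj(1) + 2*(0)*conj(-1) + 2*(0)*conj(1) + 2*(0)*conj(-1)]
      = (1/8)[(2) + (-2) + (0) + (0) + (0)] = 0/8 = 0
  <chi_2*chi_5, chi_4> = (1/8)[1*(2)*conj(1) + 1*(-2)*conj(1) + 2*(0)*conj(-1) + 2*(0)*conj(-1) + 2*(0)*conj(1)]
      = (1/8)[(2) + (-2) + (0) + (0) + (0)] = 0/8 = 0
  <chi_2*chi_5, chi_5> = (1/8)[1*(2)*conj(2) + 1*(-2)*conj(-2) + 2*(0)*conj(0) + 2*(0)*conj(0) + 2*(0)*conj(0)]
      = (1/8)[(4) + (4) + (0) + (0) + (0)] = 8/8 = 1
Hence the multiplicities are chi_5: 1. Dimension check: dim(chi_2)*dim(chi_5) = 1*2 = 2 and sum (mult * dim) = 1*2 = 2.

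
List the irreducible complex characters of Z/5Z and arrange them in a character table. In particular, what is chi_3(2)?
Character table of Z/5Z (irreps indexed chi_0,...,chi_4 with chi_k(m) = zeta_5^(k*m), zeta_5 = exp(2*pi*i/5)):
  irrep \ class  {0} (size 1)  {1} (size 1)    {2} (size 1)    {3} (size 1)    {4} (size 1)  
  chi_0          1             1               1               1               1             
  chi_1          1             exp(2*I*pi/5)   exp(4*I*pi/5)   exp(-4*I*pi/5)  exp(-2*I*pi/5)
  chi_2          1             exp(4*I*pi/5)   exp(-2*I*pi/5)  exp(2*I*pi/5)   exp(-4*I*pi/5)
  chi_3          1             exp(-4*I*pi/5)  exp(2*I*pi/5)   exp(-2*I*pi/5)  exp(4*I*pi/5) 
  chi_4          1             exp(-2*I*pi/5)  exp(-4*I*pi/5)  exp(4*I*pi/5)   exp(2*I*pi/5) 

Spot check: chi_3(2) = zeta_5^(3*2) = zeta_5^6 = exp(2*I*pi/5).

Details: Z/5Z is abelian, so all 5 irreducible complex representations are 1-dimensional. They are given by chi_k(m) = zeta_5^(k*m) for k = 0,...,4. Row orthogonality: sum_m chi_k(m) conj(chi_l(m)) = 5 * [k = l].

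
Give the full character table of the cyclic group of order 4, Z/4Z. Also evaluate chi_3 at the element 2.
Character table of Z/4Z (irreps indexed chi_0,...,chi_3 with chi_k(m) = zeta_4^(k*m), zeta_4 = exp(2*pi*i/4)):
  irrep \ class  {0} (size 1)  {1} (size 1)  {2} (size 1)  {3} (size 1)
  chi_0          1             1             1             1           
  chi_1          1             I             -1            -I          
  chi_2          1             -1            1             -1          
  chi_3          1             -I            -1            I           

Spot check: chi_3(2) = zeta_4^(3*2) = zeta_4^6 = -1.

Reasoning: Z/4Z is abelian, so all 4 irreducible complex representations are 1-dimensional. They are given by chi_k(m) = zeta_4^(k*m) for k = 0,...,3. Row orthogonality: sum_m chi_k(m) conj(chi_l(m)) = 4 * [k = l].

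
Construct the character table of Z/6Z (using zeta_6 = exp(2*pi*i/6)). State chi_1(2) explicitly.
Character table of Z/6Z (irreps indexed chi_0,...,chi_5 with chi_k(m) = zeta_6^(k*m), zeta_6 = exp(2*pi*i/6)):
  irrep \ class  {0} (size 1)  {1} (size 1)    {2} (size 1)    {3} (size 1)  {4} (size 1)    {5} (size 1)  
  chi_0          1             1               1               1             1               1             
  chi_1          1             exp(I*pi/3)     exp(2*I*pi/3)   -1            exp(-2*I*pi/3)  exp(-I*pi/3)  
  chi_2          1             exp(2*I*pi/3)   exp(-2*I*pi/3)  1             exp(2*I*pi/3)   exp(-2*I*pi/3)
  chi_3          1             -1              1               -1            1               -1            
  chi_4          1             exp(-2*I*pi/3)  exp(2*I*pi/3)   1             exp(-2*I*pi/3)  exp(2*I*pi/3) 
  chi_5          1             exp(-I*pi/3)    exp(-2*I*pi/3)  -1            exp(2*I*pi/3)   exp(I*pi/3)   

Spot check: chi_1(2) = zeta_6^(1*2) = zeta_6^2 = exp(2*I*pi/3).

Justification: Z/6Z is abelian, so all 6 irreducible complex representations are 1-dimensional. They are given by chi_k(m) = zeta_6^(k*m) for k = 0,...,5. Row orthogonality: sum_m chi_k(m) conj(chi_l(m)) = 6 * [k = l].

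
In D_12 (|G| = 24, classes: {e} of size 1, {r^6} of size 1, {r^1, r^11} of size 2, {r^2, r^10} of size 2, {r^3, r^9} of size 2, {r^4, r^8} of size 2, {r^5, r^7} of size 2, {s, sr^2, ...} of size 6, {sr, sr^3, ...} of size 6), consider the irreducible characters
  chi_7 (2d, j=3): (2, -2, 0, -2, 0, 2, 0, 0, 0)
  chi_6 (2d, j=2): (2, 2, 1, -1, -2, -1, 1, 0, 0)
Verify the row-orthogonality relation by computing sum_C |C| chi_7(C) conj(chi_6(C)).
Sum = 0; so <chi_7, chi_6> = 0 (distinct irreducibles are orthogonal).

Derivation: Compute term by term over conjugacy classes (|C| * chi_7(C) * conj(chi_6(C))):
  1*(2)*conj(2) + 1*(-2)*conj(2) + 2*(0)*conj(1) + 2*(-2)*conj(-1) + 2*(0)*conj(-2) + 2*(2)*conj(-1) + 2*(0)*conj(1) + 6*(0)*conj(0) + 6*(0)*conj(0)
  = (4) + (-4) + (0) + (4) + (0) + (-4) + (0) + (0) + (0)
  = 0.
Dividing by |G| = 24 gives 0/24 = 0, matching the row-orthogonality relation <chi_7, chi_6> = [chi_7 = chi_6].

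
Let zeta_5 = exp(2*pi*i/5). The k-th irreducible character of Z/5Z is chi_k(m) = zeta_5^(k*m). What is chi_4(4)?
chi_4(4) = zeta_5^16 = exp(2*I*pi/5)

Explanation: chi_4(4) = zeta_5^(4*4) = zeta_5^16. Since zeta_5^5 = 1, this equals zeta_5^1 = exp(2*pi*i*1/5) = exp(2*I*pi/5).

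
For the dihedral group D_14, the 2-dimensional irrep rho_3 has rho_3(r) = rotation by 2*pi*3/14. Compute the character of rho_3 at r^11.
chi_{rho_3}(r^11) = 2*cos(2*pi*3*11/14) = -2*cos(2*pi/7)

Details: rho_3(r^11) is rotation by angle 2*pi*3*11/14, whose trace is 2*cos(2*pi*3*11/14) = -2*cos(2*pi/7).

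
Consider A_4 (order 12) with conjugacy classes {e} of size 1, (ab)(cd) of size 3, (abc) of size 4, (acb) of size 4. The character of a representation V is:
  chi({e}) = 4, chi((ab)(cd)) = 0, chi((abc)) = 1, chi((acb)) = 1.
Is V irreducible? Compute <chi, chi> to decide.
Not irreducible (reducible): <chi, chi> = 2 > 1.

Argument: <chi, chi> = (1/|G|) sum_C |C| * |chi(C)|^2 = (1/12)[1*|4|^2 + 3*|0|^2 + 4*|1|^2 + 4*|1|^2]
  = (1/12)[(16) + (0) + (4) + (4)] = 24/12 = 2.
(Exp terms are combined using exp(i*s)*conj(exp(i*t)) = exp(i*(s-t)), and sums of them are collapsed using the identity that for every m > 1 the m distinct m-th roots of unity sum to 0, e.g. 1 + exp(2*I*pi/3) + exp(-2*I*pi/3) = 0.)
A character is irreducible iff <chi, chi> = 1, so this representation is reducible.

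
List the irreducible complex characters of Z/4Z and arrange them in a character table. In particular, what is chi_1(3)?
Character table of Z/4Z (irreps indexed chi_0,...,chi_3 with chi_k(m) = zeta_4^(k*m), zeta_4 = exp(2*pi*i/4)):
  irrep \ class  {0} (size 1)  {1} (size 1)  {2} (size 1)  {3} (size 1)
  chi_0          1             1             1             1           
  chi_1          1             I             -1            -I          
  chi_2          1             -1            1             -1          
  chi_3          1             -I            -1            I           

Spot check: chi_1(3) = zeta_4^(1*3) = zeta_4^3 = -I.

Explanation: Z/4Z is abelian, so all 4 irreducible complex representations are 1-dimensional. They are given by chi_k(m) = zeta_4^(k*m) for k = 0,...,3. Row orthogonality: sum_m chi_k(m) conj(chi_l(m)) = 4 * [k = l].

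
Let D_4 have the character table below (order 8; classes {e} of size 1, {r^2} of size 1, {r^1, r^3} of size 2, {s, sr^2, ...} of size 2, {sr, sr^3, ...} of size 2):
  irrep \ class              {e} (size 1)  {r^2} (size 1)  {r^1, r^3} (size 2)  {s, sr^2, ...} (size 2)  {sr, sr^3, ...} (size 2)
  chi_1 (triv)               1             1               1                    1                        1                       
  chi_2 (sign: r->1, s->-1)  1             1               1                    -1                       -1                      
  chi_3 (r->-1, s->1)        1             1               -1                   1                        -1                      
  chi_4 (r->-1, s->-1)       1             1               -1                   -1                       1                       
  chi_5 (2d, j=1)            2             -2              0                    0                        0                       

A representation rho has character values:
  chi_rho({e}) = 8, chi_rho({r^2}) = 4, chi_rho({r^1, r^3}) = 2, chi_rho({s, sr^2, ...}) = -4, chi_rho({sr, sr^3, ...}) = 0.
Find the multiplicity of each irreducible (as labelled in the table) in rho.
Multiplicities: chi_1: 1, chi_2: 3, chi_3: 0, chi_4: 2, chi_5: 1.

Explanation: Use <chi_rho, chi> = (1/|G|) sum_C |C| * chi_rho(C) * conj(chi(C)) with |G| = 8 for each irreducible chi in the table:
  <chi_rho, chi_1> = (1/8)[1*(8)*conj(1) + 1*(4)*conj(1) + 2*(2)*conj(1) + 2*(-4)*conj(1) + 2*(0)*conj(1)]
      = (1/8)[(8) + (4) + (4) + (-8) + (0)] = 8/8 = 1
  <chi_rho, chi_2> = (1/8)[1*(8)*conj(1) + 1*(4)*conj(1) + 2*(2)*conj(1) + 2*(-4)*conj(-1) + 2*(0)*conj(-1)]
      = (1/8)[(8) + (4) + (4) + (8) + (0)] = 24/8 = 3
  <chi_rho, chi_3> = (1/8)[1*(8)*conj(1) + 1*(4)*conj(1) + 2*(2)*conj(-1) + 2*(-4)*conj(1) + 2*(0)*conj(-1)]
      = (1/8)[(8) + (4) + (-4) + (-8) + (0)] = 0/8 = 0
  <chi_rho, chi_4> = (1/8)[1*(8)*conj(1) + 1*(4)*conj(1) + 2*(2)*conj(-1) + 2*(-4)*conj(-1) + 2*(0)*conj(1)]
      = (1/8)[(8) + (4) + (-4) + (8) + (0)] = 16/8 = 2
  <chi_rho, chi_5> = (1/8)[1*(8)*conj(2) + 1*(4)*conj(-2) + 2*(2)*conj(0) + 2*(-4)*conj(0) + 2*(0)*conj(0)]
      = (1/8)[(16) + (-8) + (0) + (0) + (0)] = 8/8 = 1
Dimension check: dim(rho) = sum (mult * dim) = 1*1 + 3*1 + 0*1 + 2*1 + 1*2 = 8 = chi_rho(e) = 8.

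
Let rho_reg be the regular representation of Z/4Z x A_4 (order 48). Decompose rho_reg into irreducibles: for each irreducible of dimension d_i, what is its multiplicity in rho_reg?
Each irreducible V_i of dimension d_i appears with multiplicity d_i, i.e. rho_reg = (direct sum over all irreducibles V_i) d_i V_i. The irreducible dimensions for Z/4Z x A_4 are 1, 1, 1, 1, 1, 1, 1, 1, 1, 1, 1, 1, 3, 3, 3, 3: 12 irreducibles of dimension 1, each with multiplicity 1; 4 irreducibles of dimension 3, each with multiplicity 3. Total dimension 12*1*1 + 4*3*3 = 48 = |G|.

Details: General theorem: in the regular representation of a finite group G, each irreducible appears with multiplicity equal to its dimension. Check: dim(rho_reg) = sum d_i^2 = 1 + 1 + 1 + 1 + 1 + 1 + 1 + 1 + 1 + 1 + 1 + 1 + 9 + 9 + 9 + 9 = 48 = |G|.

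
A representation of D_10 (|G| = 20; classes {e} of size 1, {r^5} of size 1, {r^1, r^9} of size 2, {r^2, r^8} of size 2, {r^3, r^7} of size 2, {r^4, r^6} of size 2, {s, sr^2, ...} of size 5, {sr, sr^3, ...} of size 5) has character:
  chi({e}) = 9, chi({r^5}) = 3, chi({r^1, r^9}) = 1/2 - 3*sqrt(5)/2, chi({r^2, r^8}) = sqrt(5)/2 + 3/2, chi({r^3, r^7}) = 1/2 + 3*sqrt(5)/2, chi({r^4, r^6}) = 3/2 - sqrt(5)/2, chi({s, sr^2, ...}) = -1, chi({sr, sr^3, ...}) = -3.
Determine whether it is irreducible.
Not irreducible (reducible): <chi, chi> = 10 > 1.

Explanation: <chi, chi> = (1/|G|) sum_C |C| * |chi(C)|^2 = (1/20)[1*|9|^2 + 1*|3|^2 + 2*|1/2 - 3*sqrt(5)/2|^2 + 2*|sqrt(5)/2 + 3/2|^2 + 2*|1/2 + 3*sqrt(5)/2|^2 + 2*|3/2 - sqrt(5)/2|^2 + 5*|-1|^2 + 5*|-3|^2]
  = (1/20)[(81) + (9) + (23 - 3*sqrt(5)) + (3*sqrt(5) + 7) + (3*sqrt(5) + 23) + (7 - 3*sqrt(5)) + (5) + (45)] = 200/20 = 10.
A character is irreducible iff <chi, chi> = 1, so this representation is reducible.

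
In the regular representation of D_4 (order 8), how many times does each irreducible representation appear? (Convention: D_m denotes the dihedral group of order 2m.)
Each irreducible V_i of dimension d_i appears with multiplicity d_i, i.e. rho_reg = (direct sum over all irreducibles V_i) d_i V_i. The irreducible dimensions for D_4 are 1, 1, 1, 1, 2: 4 irreducibles of dimension 1, each with multiplicity 1; 1 irreducible of dimension 2, with multiplicity 2. Total dimension 4*1*1 + 1*2*2 = 8 = |G|.

Proof sketch: General theorem: in the regular representation of a finite group G, each irreducible appears with multiplicity equal to its dimension. Check: dim(rho_reg) = sum d_i^2 = 1 + 1 + 1 + 1 + 4 = 8 = |G|.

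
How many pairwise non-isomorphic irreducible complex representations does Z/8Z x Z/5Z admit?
40

Argument: The number of irreducible complex representations of a finite group equals its number of conjugacy classes. Z/8Z x Z/5Z is abelian of order 40, so every element is its own conjugacy class: 40 classes, so Z/8Z x Z/5Z (order 40) has exactly 40 irreducible complex representations.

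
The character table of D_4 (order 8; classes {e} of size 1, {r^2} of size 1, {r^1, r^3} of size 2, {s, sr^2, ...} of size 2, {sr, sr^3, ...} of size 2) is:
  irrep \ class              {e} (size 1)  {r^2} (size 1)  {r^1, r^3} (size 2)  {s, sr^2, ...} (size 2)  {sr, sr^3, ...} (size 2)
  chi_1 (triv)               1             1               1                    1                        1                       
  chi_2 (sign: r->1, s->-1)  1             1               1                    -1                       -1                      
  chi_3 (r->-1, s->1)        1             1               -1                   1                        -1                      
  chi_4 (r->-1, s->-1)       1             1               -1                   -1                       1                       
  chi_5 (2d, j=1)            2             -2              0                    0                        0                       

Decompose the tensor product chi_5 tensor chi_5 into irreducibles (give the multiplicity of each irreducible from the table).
chi_5 tensor chi_5 = chi_1 + chi_2 + chi_3 + chi_4 (all other irreducibles have multiplicity 0).

The character of a tensor product is the pointwise product (chi_5 * chi_5)(C) = chi_5(C) * chi_5(C):
  {e}: (2)*(2), {r^2}: (-2)*(-2), {r^1, r^3}: (0)*(0), {s, sr^2, ...}: (0)*(0), {sr, sr^3, ...}: (0)*(0)
so (chi_5 * chi_5) takes values
  {e} -> 4, {r^2} -> 4, {r^1, r^3} -> 0, {s, sr^2, ...} -> 0, {sr, sr^3, ...} -> 0.
Now take the inner product of this character with each irreducible chi from the table, <chi_5*chi_5, chi> = (1/8) sum_C |C| (chi_5*chi_5)(C) conj(chi(C)):
  <chi_5*chi_5, chi_1> = (1/8)[1*(4)*conj(1) + 1*(4)*conj(1) + 2*(0)*conj(1) + 2*(0)*conj(1) + 2*(0)*conj(1)]
      = (1/8)[(4) + (4) + (0) + (0) + (0)] = 8/8 = 1
  <chi_5*chi_5, chi_2> = (1/8)[1*(4)*conj(1) + 1*(4)*conj(1) + 2*(0)*conj(1) + 2*(0)*conj(-1) + 2*(0)*conj(-1)]
      = (1/8)[(4) + (4) + (0) + (0) + (0)] = 8/8 = 1
  <chi_5*chi_5, chi_3> = (1/8)[1*(4)*conj(1) + 1*(4)*conj(1) + 2*(0)*conj(-1) + 2*(0)*conj(1) + 2*(0)*conj(-1)]
      = (1/8)[(4) + (4) + (0) + (0) + (0)] = 8/8 = 1
  <chi_5*chi_5, chi_4> = (1/8)[1*(4)*conj(1) + 1*(4)*conj(1) + 2*(0)*conj(-1) + 2*(0)*conj(-1) + 2*(0)*conj(1)]
      = (1/8)[(4) + (4) + (0) + (0) + (0)] = 8/8 = 1
  <chi_5*chi_5, chi_5> = (1/8)[1*(4)*conj(2) + 1*(4)*conj(-2) + 2*(0)*conj(0) + 2*(0)*conj(0) + 2*(0)*conj(0)]
      = (1/8)[(8) + (-8) + (0) + (0) + (0)] = 0/8 = 0
Hence the multiplicities are chi_1: 1, chi_2: 1, chi_3: 1, chi_4: 1. Dimension check: dim(chi_5)*dim(chi_5) = 2*2 = 4 and sum (mult * dim) = 1*1 + 1*1 + 1*1 + 1*1 = 4.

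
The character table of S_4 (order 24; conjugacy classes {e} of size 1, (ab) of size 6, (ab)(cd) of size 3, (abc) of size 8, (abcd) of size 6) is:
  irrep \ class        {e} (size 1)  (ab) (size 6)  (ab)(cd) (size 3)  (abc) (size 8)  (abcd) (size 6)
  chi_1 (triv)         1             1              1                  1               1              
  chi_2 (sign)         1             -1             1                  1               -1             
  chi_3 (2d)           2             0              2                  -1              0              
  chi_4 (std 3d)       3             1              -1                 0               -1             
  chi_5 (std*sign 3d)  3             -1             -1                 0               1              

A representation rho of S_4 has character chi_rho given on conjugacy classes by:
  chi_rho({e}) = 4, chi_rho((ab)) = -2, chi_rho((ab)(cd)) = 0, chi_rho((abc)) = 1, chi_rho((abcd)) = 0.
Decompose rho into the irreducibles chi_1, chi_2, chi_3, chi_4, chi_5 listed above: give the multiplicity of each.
Multiplicities: chi_1: 0, chi_2: 1, chi_3: 0, chi_4: 0, chi_5: 1.

Derivation: Use <chi_rho, chi> = (1/|G|) sum_C |C| * chi_rho(C) * conj(chi(C)) with |G| = 24 for each irreducible chi in the table:
  <chi_rho, chi_1> = (1/24)[1*(4)*conj(1) + 6*(-2)*conj(1) + 3*(0)*conj(1) + 8*(1)*conj(1) + 6*(0)*conj(1)]
      = (1/24)[(4) + (-12) + (0) + (8) + (0)] = 0/24 = 0
  <chi_rho, chi_2> = (1/24)[1*(4)*conj(1) + 6*(-2)*conj(-1) + 3*(0)*conj(1) + 8*(1)*conj(1) + 6*(0)*conj(-1)]
      = (1/24)[(4) + (12) + (0) + (8) + (0)] = 24/24 = 1
  <chi_rho, chi_3> = (1/24)[1*(4)*conj(2) + 6*(-2)*conj(0) + 3*(0)*conj(2) + 8*(1)*conj(-1) + 6*(0)*conj(0)]
      = (1/24)[(8) + (0) + (0) + (-8) + (0)] = 0/24 = 0
  <chi_rho, chi_4> = (1/24)[1*(4)*conj(3) + 6*(-2)*conj(1) + 3*(0)*conj(-1) + 8*(1)*conj(0) + 6*(0)*conj(-1)]
      = (1/24)[(12) + (-12) + (0) + (0) + (0)] = 0/24 = 0
  <chi_rho, chi_5> = (1/24)[1*(4)*conj(3) + 6*(-2)*conj(-1) + 3*(0)*conj(-1) + 8*(1)*conj(0) + 6*(0)*conj(1)]
      = (1/24)[(12) + (12) + (0) + (0) + (0)] = 24/24 = 1
Dimension check: dim(rho) = sum (mult * dim) = 0*1 + 1*1 + 0*2 + 0*3 + 1*3 = 4 = chi_rho(e) = 4.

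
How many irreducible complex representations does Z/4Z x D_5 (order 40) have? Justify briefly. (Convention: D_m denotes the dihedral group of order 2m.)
16

Explanation: The number of irreducible complex representations of a finite group equals its number of conjugacy classes. For a direct product, #classes(G x H) = #classes(G) * #classes(H). Z/4Z has 4 classes (abelian), D_5 has 4 classes, so 4 * 4 = 16, so Z/4Z x D_5 (order 40) has exactly 16 irreducible complex representations.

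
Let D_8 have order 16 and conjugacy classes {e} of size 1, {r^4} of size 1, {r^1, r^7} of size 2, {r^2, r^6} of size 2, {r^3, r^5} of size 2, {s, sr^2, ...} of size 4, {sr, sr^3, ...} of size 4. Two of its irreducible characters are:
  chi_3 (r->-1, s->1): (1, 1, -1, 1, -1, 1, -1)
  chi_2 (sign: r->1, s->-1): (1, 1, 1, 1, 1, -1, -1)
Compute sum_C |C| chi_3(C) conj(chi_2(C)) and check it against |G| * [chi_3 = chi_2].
Sum = 0; so <chi_3, chi_2> = 0 (distinct irreducibles are orthogonal).

Proof sketch: Compute term by term over conjugacy classes (|C| * chi_3(C) * conj(chi_2(C))):
  1*(1)*conj(1) + 1*(1)*conj(1) + 2*(-1)*conj(1) + 2*(1)*conj(1) + 2*(-1)*conj(1) + 4*(1)*conj(-1) + 4*(-1)*conj(-1)
  = (1) + (1) + (-2) + (2) + (-2) + (-4) + (4)
  = 0.
Dividing by |G| = 16 gives 0/16 = 0, matching the row-orthogonality relation <chi_3, chi_2> = [chi_3 = chi_2].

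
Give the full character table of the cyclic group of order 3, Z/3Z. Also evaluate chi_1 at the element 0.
Character table of Z/3Z (irreps indexed chi_0,...,chi_2 with chi_k(m) = zeta_3^(k*m), zeta_3 = exp(2*pi*i/3)):
  irrep \ class  {0} (size 1)  {1} (size 1)    {2} (size 1)  
  chi_0          1             1               1             
  chi_1          1             exp(2*I*pi/3)   exp(-2*I*pi/3)
  chi_2          1             exp(-2*I*pi/3)  exp(2*I*pi/3) 

Spot check: chi_1(0) = zeta_3^(1*0) = zeta_3^0 = 1.

Why: Z/3Z is abelian, so all 3 irreducible complex representations are 1-dimensional. They are given by chi_k(m) = zeta_3^(k*m) for k = 0,...,2. Row orthogonality: sum_m chi_k(m) conj(chi_l(m)) = 3 * [k = l].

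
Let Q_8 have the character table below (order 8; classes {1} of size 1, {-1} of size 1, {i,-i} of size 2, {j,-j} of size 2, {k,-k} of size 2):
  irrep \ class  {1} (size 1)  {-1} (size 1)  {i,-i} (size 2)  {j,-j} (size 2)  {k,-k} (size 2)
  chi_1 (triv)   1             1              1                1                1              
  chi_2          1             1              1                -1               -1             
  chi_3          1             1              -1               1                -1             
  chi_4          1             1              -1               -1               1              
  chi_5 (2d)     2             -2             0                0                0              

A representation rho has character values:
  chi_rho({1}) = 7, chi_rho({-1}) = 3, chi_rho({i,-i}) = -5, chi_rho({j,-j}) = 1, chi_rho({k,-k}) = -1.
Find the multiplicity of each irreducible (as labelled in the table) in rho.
Multiplicities: chi_1: 0, chi_2: 0, chi_3: 3, chi_4: 2, chi_5: 1.

Working: Use <chi_rho, chi> = (1/|G|) sum_C |C| * chi_rho(C) * conj(chi(C)) with |G| = 8 for each irreducible chi in the table:
  <chi_rho, chi_1> = (1/8)[1*(7)*conj(1) + 1*(3)*conj(1) + 2*(-5)*conj(1) + 2*(1)*conj(1) + 2*(-1)*conj(1)]
      = (1/8)[(7) + (3) + (-10) + (2) + (-2)] = 0/8 = 0
  <chi_rho, chi_2> = (1/8)[1*(7)*conj(1) + 1*(3)*conj(1) + 2*(-5)*conj(1) + 2*(1)*conj(-1) + 2*(-1)*conj(-1)]
      = (1/8)[(7) + (3) + (-10) + (-2) + (2)] = 0/8 = 0
  <chi_rho, chi_3> = (1/8)[1*(7)*conj(1) + 1*(3)*conj(1) + 2*(-5)*conj(-1) + 2*(1)*conj(1) + 2*(-1)*conj(-1)]
      = (1/8)[(7) + (3) + (10) + (2) + (2)] = 24/8 = 3
  <chi_rho, chi_4> = (1/8)[1*(7)*conj(1) + 1*(3)*conj(1) + 2*(-5)*conj(-1) + 2*(1)*conj(-1) + 2*(-1)*conj(1)]
      = (1/8)[(7) + (3) + (10) + (-2) + (-2)] = 16/8 = 2
  <chi_rho, chi_5> = (1/8)[1*(7)*conj(2) + 1*(3)*conj(-2) + 2*(-5)*conj(0) + 2*(1)*conj(0) + 2*(-1)*conj(0)]
      = (1/8)[(14) + (-6) + (0) + (0) + (0)] = 8/8 = 1
Dimension check: dim(rho) = sum (mult * dim) = 0*1 + 0*1 + 3*1 + 2*1 + 1*2 = 7 = chi_rho(e) = 7.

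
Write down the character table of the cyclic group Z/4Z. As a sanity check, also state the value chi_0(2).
Character table of Z/4Z (irreps indexed chi_0,...,chi_3 with chi_k(m) = zeta_4^(k*m), zeta_4 = exp(2*pi*i/4)):
  irrep \ class  {0} (size 1)  {1} (size 1)  {2} (size 1)  {3} (size 1)
  chi_0          1             1             1             1           
  chi_1          1             I             -1            -I          
  chi_2          1             -1            1             -1          
  chi_3          1             -I            -1            I           

Spot check: chi_0(2) = zeta_4^(0*2) = zeta_4^0 = 1.

Reasoning: Z/4Z is abelian, so all 4 irreducible complex representations are 1-dimensional. They are given by chi_k(m) = zeta_4^(k*m) for k = 0,...,3. Row orthogonality: sum_m chi_k(m) conj(chi_l(m)) = 4 * [k = l].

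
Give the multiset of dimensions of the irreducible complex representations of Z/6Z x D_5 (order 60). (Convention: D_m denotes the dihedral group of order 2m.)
Dimensions: 1, 1, 1, 1, 1, 1, 1, 1, 1, 1, 1, 1, 2, 2, 2, 2, 2, 2, 2, 2, 2, 2, 2, 2

Working: There are 24 irreducibles (= number of conjugacy classes). Their dimensions d_i satisfy sum d_i^2 = |G| = 60: 1 + 1 + 1 + 1 + 1 + 1 + 1 + 1 + 1 + 1 + 1 + 1 + 4 + 4 + 4 + 4 + 4 + 4 + 4 + 4 + 4 + 4 + 4 + 4 = 60. (For the product with Z/6Z: each of the 6 1-dim characters of Z/6Z tensors with each irrep of D_5, giving 6 copies of each D_5-dimension.)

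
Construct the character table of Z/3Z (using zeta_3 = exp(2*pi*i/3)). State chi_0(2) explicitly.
Character table of Z/3Z (irreps indexed chi_0,...,chi_2 with chi_k(m) = zeta_3^(k*m), zeta_3 = exp(2*pi*i/3)):
  irrep \ class  {0} (size 1)  {1} (size 1)    {2} (size 1)  
  chi_0          1             1               1             
  chi_1          1             exp(2*I*pi/3)   exp(-2*I*pi/3)
  chi_2          1             exp(-2*I*pi/3)  exp(2*I*pi/3) 

Spot check: chi_0(2) = zeta_3^(0*2) = zeta_3^0 = 1.

Derivation: Z/3Z is abelian, so all 3 irreducible complex representations are 1-dimensional. They are given by chi_k(m) = zeta_3^(k*m) for k = 0,...,2. Row orthogonality: sum_m chi_k(m) conj(chi_l(m)) = 3 * [k = l].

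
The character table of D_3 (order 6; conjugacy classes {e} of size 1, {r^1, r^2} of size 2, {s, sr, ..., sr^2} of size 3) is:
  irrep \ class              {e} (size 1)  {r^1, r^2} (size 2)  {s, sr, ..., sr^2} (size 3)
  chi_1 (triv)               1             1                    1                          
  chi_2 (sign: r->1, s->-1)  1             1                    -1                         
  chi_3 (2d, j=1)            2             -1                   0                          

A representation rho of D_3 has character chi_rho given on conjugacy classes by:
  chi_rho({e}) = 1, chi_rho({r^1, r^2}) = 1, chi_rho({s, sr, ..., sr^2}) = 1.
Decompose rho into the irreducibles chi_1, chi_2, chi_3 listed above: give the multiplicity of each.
Multiplicities: chi_1: 1, chi_2: 0, chi_3: 0.

Solution. Use <chi_rho, chi> = (1/|G|) sum_C |C| * chi_rho(C) * conj(chi(C)) with |G| = 6 for each irreducible chi in the table:
  <chi_rho, chi_1> = (1/6)[1*(1)*conj(1) + 2*(1)*conj(1) + 3*(1)*conj(1)]
      = (1/6)[(1) + (2) + (3)] = 6/6 = 1
  <chi_rho, chi_2> = (1/6)[1*(1)*conj(1) + 2*(1)*conj(1) + 3*(1)*conj(-1)]
      = (1/6)[(1) + (2) + (-3)] = 0/6 = 0
  <chi_rho, chi_3> = (1/6)[1*(1)*conj(2) + 2*(1)*conj(-1) + 3*(1)*conj(0)]
      = (1/6)[(2) + (-2) + (0)] = 0/6 = 0
Dimension check: dim(rho) = sum (mult * dim) = 1*1 + 0*1 + 0*2 = 1 = chi_rho(e) = 1.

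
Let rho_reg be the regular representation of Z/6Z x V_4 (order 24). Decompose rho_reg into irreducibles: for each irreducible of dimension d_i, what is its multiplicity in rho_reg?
Each irreducible V_i of dimension d_i appears with multiplicity d_i, i.e. rho_reg = (direct sum over all irreducibles V_i) d_i V_i. The irreducible dimensions for Z/6Z x V_4 are 1, 1, 1, 1, 1, 1, 1, 1, 1, 1, 1, 1, 1, 1, 1, 1, 1, 1, 1, 1, 1, 1, 1, 1: 24 irreducibles of dimension 1, each with multiplicity 1. Total dimension 24*1*1 = 24 = |G|.

Argument: General theorem: in the regular representation of a finite group G, each irreducible appears with multiplicity equal to its dimension. Check: dim(rho_reg) = sum d_i^2 = 1 + 1 + 1 + 1 + 1 + 1 + 1 + 1 + 1 + 1 + 1 + 1 + 1 + 1 + 1 + 1 + 1 + 1 + 1 + 1 + 1 + 1 + 1 + 1 = 24 = |G|.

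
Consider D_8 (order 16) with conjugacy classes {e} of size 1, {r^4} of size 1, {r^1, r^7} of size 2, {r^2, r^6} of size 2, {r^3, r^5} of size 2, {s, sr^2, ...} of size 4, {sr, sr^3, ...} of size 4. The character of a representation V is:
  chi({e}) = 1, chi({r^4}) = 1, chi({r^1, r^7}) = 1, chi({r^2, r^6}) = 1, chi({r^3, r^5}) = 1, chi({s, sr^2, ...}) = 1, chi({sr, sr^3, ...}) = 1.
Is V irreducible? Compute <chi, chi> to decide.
Irreducible: <chi, chi> = 1.

Derivation: <chi, chi> = (1/|G|) sum_C |C| * |chi(C)|^2 = (1/16)[1*|1|^2 + 1*|1|^2 + 2*|1|^2 + 2*|1|^2 + 2*|1|^2 + 4*|1|^2 + 4*|1|^2]
  = (1/16)[(1) + (1) + (2) + (2) + (2) + (4) + (4)] = 16/16 = 1.
A character is irreducible iff <chi, chi> = 1, so this representation is irreducible.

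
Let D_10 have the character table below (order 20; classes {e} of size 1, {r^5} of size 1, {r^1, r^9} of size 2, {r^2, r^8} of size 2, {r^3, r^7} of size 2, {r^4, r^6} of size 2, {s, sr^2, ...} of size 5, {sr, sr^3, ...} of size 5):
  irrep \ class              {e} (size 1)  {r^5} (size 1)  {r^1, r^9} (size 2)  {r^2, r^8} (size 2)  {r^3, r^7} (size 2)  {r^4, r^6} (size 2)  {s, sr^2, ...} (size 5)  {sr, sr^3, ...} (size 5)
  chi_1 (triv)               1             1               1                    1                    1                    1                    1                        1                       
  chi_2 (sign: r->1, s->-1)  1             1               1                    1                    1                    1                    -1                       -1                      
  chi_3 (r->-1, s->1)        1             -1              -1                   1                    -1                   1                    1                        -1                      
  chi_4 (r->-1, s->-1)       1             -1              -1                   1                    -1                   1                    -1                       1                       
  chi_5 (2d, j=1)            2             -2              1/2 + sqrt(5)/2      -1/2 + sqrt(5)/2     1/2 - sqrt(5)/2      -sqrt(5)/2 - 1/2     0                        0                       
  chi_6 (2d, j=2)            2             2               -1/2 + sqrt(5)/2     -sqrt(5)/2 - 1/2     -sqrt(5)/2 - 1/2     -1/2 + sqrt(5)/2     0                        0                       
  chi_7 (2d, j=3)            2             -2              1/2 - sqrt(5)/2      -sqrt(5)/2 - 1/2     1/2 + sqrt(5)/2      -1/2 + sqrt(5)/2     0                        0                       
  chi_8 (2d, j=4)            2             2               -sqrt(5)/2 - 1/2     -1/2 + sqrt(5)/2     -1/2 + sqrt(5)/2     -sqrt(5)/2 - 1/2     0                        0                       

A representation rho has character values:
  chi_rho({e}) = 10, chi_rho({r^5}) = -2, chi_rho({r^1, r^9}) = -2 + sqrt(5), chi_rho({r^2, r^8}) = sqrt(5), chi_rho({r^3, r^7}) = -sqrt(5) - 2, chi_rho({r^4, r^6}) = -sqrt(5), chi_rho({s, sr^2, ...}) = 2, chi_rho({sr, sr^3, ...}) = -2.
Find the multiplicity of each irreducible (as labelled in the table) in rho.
Multiplicities: chi_1: 0, chi_2: 0, chi_3: 2, chi_4: 0, chi_5: 2, chi_6: 1, chi_7: 0, chi_8: 1.

Details: Use <chi_rho, chi> = (1/|G|) sum_C |C| * chi_rho(C) * conj(chi(C)) with |G| = 20 for each irreducible chi in the table:
  <chi_rho, chi_1> = (1/20)[1*(10)*conj(1) + 1*(-2)*conj(1) + 2*(-2 + sqrt(5))*conj(1) + 2*(sqrt(5))*conj(1) + 2*(-sqrt(5) - 2)*conj(1) + 2*(-sqrt(5))*conj(1) + 5*(2)*conj(1) + 5*(-2)*conj(1)]
      = (1/20)[(10) + (-2) + (-4 + 2*sqrt(5)) + (2*sqrt(5)) + (-2*sqrt(5) - 4) + (-2*sqrt(5)) + (10) + (-10)] = 0/20 = 0
  <chi_rho, chi_2> = (1/20)[1*(10)*conj(1) + 1*(-2)*conj(1) + 2*(-2 + sqrt(5))*conj(1) + 2*(sqrt(5))*conj(1) + 2*(-sqrt(5) - 2)*conj(1) + 2*(-sqrt(5))*conj(1) + 5*(2)*conj(-1) + 5*(-2)*conj(-1)]
      = (1/20)[(10) + (-2) + (-4 + 2*sqrt(5)) + (2*sqrt(5)) + (-2*sqrt(5) - 4) + (-2*sqrt(5)) + (-10) + (10)] = 0/20 = 0
  <chi_rho, chi_3> = (1/20)[1*(10)*conj(1) + 1*(-2)*conj(-1) + 2*(-2 + sqrt(5))*conj(-1) + 2*(sqrt(5))*conj(1) + 2*(-sqrt(5) - 2)*conj(-1) + 2*(-sqrt(5))*conj(1) + 5*(2)*conj(1) + 5*(-2)*conj(-1)]
      = (1/20)[(10) + (2) + (4 - 2*sqrt(5)) + (2*sqrt(5)) + (4 + 2*sqrt(5)) + (-2*sqrt(5)) + (10) + (10)] = 40/20 = 2
  <chi_rho, chi_4> = (1/20)[1*(10)*conj(1) + 1*(-2)*conj(-1) + 2*(-2 + sqrt(5))*conj(-1) + 2*(sqrt(5))*conj(1) + 2*(-sqrt(5) - 2)*conj(-1) + 2*(-sqrt(5))*conj(1) + 5*(2)*conj(-1) + 5*(-2)*conj(1)]
      = (1/20)[(10) + (2) + (4 - 2*sqrt(5)) + (2*sqrt(5)) + (4 + 2*sqrt(5)) + (-2*sqrt(5)) + (-10) + (-10)] = 0/20 = 0
  <chi_rho, chi_5> = (1/20)[1*(10)*conj(2) + 1*(-2)*conj(-2) + 2*(-2 + sqrt(5))*conj(1/2 + sqrt(5)/2) + 2*(sqrt(5))*conj(-1/2 + sqrt(5)/2) + 2*(-sqrt(5) - 2)*conj(1/2 - sqrt(5)/2) + 2*(-sqrt(5))*conj(-sqrt(5)/2 - 1/2) + 5*(2)*conj(0) + 5*(-2)*conj(0)]
      = (1/20)[(20) + (4) + (3 - sqrt(5)) + (5 - sqrt(5)) + (sqrt(5) + 3) + (sqrt(5) + 5) + (0) + (0)] = 40/20 = 2
  <chi_rho, chi_6> = (1/20)[1*(10)*conj(2) + 1*(-2)*conj(2) + 2*(-2 + sqrt(5))*conj(-1/2 + sqrt(5)/2) + 2*(sqrt(5))*conj(-sqrt(5)/2 - 1/2) + 2*(-sqrt(5) - 2)*conj(-sqrt(5)/2 - 1/2) + 2*(-sqrt(5))*conj(-1/2 + sqrt(5)/2) + 5*(2)*conj(0) + 5*(-2)*conj(0)]
      = (1/20)[(20) + (-4) + (7 - 3*sqrt(5)) + (-5 - sqrt(5)) + (3*sqrt(5) + 7) + (-5 + sqrt(5)) + (0) + (0)] = 20/20 = 1
  <chi_rho, chi_7> = (1/20)[1*(10)*conj(2) + 1*(-2)*conj(-2) + 2*(-2 + sqrt(5))*conj(1/2 - sqrt(5)/2) + 2*(sqrt(5))*conj(-sqrt(5)/2 - 1/2) + 2*(-sqrt(5) - 2)*conj(1/2 + sqrt(5)/2) + 2*(-sqrt(5))*conj(-1/2 + sqrt(5)/2) + 5*(2)*conj(0) + 5*(-2)*conj(0)]
      = (1/20)[(20) + (4) + (-7 + 3*sqrt(5)) + (-5 - sqrt(5)) + (-7 - 3*sqrt(5)) + (-5 + sqrt(5)) + (0) + (0)] = 0/20 = 0
  <chi_rho, chi_8> = (1/20)[1*(10)*conj(2) + 1*(-2)*conj(2) + 2*(-2 + sqrt(5))*conj(-sqrt(5)/2 - 1/2) + 2*(sqrt(5))*conj(-1/2 + sqrt(5)/2) + 2*(-sqrt(5) - 2)*conj(-1/2 + sqrt(5)/2) + 2*(-sqrt(5))*conj(-sqrt(5)/2 - 1/2) + 5*(2)*conj(0) + 5*(-2)*conj(0)]
      = (1/20)[(20) + (-4) + (-3 + sqrt(5)) + (5 - sqrt(5)) + (-3 - sqrt(5)) + (sqrt(5) + 5) + (0) + (0)] = 20/20 = 1
Dimension check: dim(rho) = sum (mult * dim) = 0*1 + 0*1 + 2*1 + 0*1 + 2*2 + 1*2 + 0*2 + 1*2 = 10 = chi_rho(e) = 10.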